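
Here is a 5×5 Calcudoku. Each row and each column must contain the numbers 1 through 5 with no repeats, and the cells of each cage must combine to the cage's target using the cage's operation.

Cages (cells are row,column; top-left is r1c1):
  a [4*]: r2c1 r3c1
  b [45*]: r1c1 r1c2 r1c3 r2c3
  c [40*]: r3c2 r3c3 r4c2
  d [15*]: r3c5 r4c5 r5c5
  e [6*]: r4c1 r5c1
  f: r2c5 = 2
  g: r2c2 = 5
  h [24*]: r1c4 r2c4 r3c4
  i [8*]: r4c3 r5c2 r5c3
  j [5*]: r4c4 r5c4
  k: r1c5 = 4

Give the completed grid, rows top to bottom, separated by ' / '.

Cage k is given; hence r1c5 = 4.
G is a freebie, so r2c2 = 5.
Cage b needs product 45; hence r2c3 = 3.
F is a freebie, leaving r2c5 = 2.
2 is placed in row 2, which forces r2c4 = 4.
The 3 cells of cage c must have product 40, leaving r3c3 = 5.
Cage b has product 45, which forces r1c1 = 5.
Cage b needs product 45, leaving r1c2 = 3.
Column 3 now contains 5, leaving r1c3 = 1.
Row 1 already has 3, so r1c4 = 2.
Row 2 now contains 4, so r2c1 = 1.
Cage a needs two cells with product 4, leaving r3c1 = 4.
Row 3 now contains 4, leaving r3c2 = 2.
Column 4 now contains 2, which forces r3c4 = 3.
Row 3 now contains 3, leaving r3c5 = 1.
Column 2 now contains 2, leaving r4c2 = 4.
Row 4 already has 4; hence r4c3 = 2.
4 is placed in column 2, which forces r5c2 = 1.
2 is placed in column 3, leaving r5c3 = 4.
Row 5 already has 1, which forces r5c4 = 5.
Row 5 now contains 5, so r5c5 = 3.
Row 4 already has 2; hence r4c1 = 3.
5 is placed in column 4, which forces r4c4 = 1.
Column 5 now contains 3, which forces r4c5 = 5.
3 is placed in row 5; hence r5c1 = 2.

5 3 1 2 4 / 1 5 3 4 2 / 4 2 5 3 1 / 3 4 2 1 5 / 2 1 4 5 3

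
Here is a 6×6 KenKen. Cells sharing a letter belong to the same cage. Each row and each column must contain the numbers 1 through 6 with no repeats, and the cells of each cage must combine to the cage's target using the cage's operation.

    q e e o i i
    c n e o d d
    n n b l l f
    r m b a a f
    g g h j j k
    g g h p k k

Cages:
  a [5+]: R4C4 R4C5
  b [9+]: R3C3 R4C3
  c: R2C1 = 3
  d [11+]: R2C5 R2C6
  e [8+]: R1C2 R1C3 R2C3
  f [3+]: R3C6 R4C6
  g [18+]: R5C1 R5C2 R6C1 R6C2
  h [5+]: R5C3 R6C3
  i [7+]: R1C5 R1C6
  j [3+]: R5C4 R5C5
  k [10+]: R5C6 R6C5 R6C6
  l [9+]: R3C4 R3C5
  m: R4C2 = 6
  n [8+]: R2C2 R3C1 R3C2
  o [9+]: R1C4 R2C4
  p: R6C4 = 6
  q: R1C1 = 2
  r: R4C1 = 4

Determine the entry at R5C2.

4

Cage q is given; hence R1C1 = 2.
C is a freebie, which forces R2C1 = 3.
Cage r is given, which forces R4C1 = 4.
Cage m is a single given cell, which forces R4C2 = 6.
Cage p is a single given cell, leaving R6C4 = 6.
Cage g has sum 18; hence R5C1 = 6.
Cage g needs sum 18; hence R6C1 = 5.
5 is placed in column 1; hence R3C1 = 1.
1 is placed in row 3, so R3C6 = 2.
2 is placed in column 6, so R4C6 = 1.
Row 2 needs a 1, and only R2C3 is open for it.
In row 1, 5 can only go at R1C4, so R1C4 = 5.
Column 4 now contains 5, leaving R2C4 = 4.
Column 4 already has 4; hence R3C4 = 3.
Column 4 now contains 3; hence R4C4 = 2.
Row 4 already has 2, so R4C5 = 3.
2 is placed in column 4; hence R5C4 = 1.
1 is placed in row 5, leaving R5C5 = 2.
Column 5 now contains 2, which forces R6C5 = 1.
Column 5 now contains 1; hence R1C5 = 4.
The two cells of cage i must have sum 7, leaving R1C6 = 3.
Row 2 already has 4, so R2C2 = 2.
Row 3 now contains 3, which forces R3C2 = 5.
The two cells of cage b must have sum 9, which forces R3C3 = 4.
Cage l's pair has sum 9; hence R3C5 = 6.
Row 4 already has 3, so R4C3 = 5.
Row 5 now contains 2; hence R5C3 = 3.
The 3 cells of cage k must have sum 10, which forces R5C6 = 5.
The two cells of cage h must have sum 5, which forces R6C3 = 2.
The 3 cells of cage k must have sum 10, so R6C6 = 4.
Row 1 now contains 3, so R1C2 = 1.
Row 1 now contains 3; hence R1C3 = 6.
Column 5 now contains 6, so R2C5 = 5.
Column 6 already has 5, so R2C6 = 6.
Row 5 already has 3, which forces R5C2 = 4.
Row 6 now contains 4, leaving R6C2 = 3.
The full grid is 2 1 6 5 4 3 / 3 2 1 4 5 6 / 1 5 4 3 6 2 / 4 6 5 2 3 1 / 6 4 3 1 2 5 / 5 3 2 6 1 4.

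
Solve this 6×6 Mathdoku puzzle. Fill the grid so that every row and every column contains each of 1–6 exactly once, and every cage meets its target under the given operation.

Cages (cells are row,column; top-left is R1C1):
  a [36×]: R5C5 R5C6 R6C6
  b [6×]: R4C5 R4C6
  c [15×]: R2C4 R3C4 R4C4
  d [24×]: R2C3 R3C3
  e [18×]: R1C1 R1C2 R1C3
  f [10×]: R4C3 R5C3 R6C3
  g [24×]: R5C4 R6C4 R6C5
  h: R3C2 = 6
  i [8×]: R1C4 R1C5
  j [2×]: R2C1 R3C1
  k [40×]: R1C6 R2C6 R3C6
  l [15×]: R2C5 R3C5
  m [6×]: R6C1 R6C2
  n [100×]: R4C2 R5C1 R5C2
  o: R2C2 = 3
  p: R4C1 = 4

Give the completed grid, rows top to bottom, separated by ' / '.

Cage o is given, which forces R2C2 = 3.
Row 2 now contains 3, leaving R2C5 = 5.
Cage h is given; hence R3C2 = 6.
Row 3 already has 6, leaving R3C3 = 4.
5 is placed in column 5, which forces R3C5 = 3.
Cage p is a single given cell; hence R4C1 = 4.
The 3 cells of cage n must have product 100; hence R4C2 = 5.
Cage n needs product 100, which forces R5C1 = 5.
Cage n has product 100; hence R5C2 = 4.
Column 2 already has 6, leaving R1C2 = 1.
Column 3 now contains 4, so R2C3 = 6.
Row 2 already has 5; hence R2C4 = 1.
Cage c needs product 15, leaving R3C4 = 5.
Row 3 already has 5, so R3C6 = 2.
The 3 cells of cage c must have product 15; hence R4C4 = 3.
Column 2 already has 1, so R6C2 = 2.
Cage f needs product 10, so R6C3 = 5.
Cage e needs product 18, leaving R1C1 = 6.
Column 3 already has 6; hence R1C3 = 3.
The 3 cells of cage k must have product 40; hence R1C6 = 5.
Row 2 already has 1; hence R2C1 = 2.
2 is placed in column 6, leaving R2C6 = 4.
Row 3 now contains 2; hence R3C1 = 1.
The 3 cells of cage g must have product 24; hence R5C4 = 6.
Row 5 now contains 6; hence R5C5 = 2.
Cage m's pair has product 6, so R6C1 = 3.
The 3 cells of cage g must have product 24, leaving R6C4 = 4.
The 3 cells of cage g must have product 24, which forces R6C5 = 1.
Row 6 now contains 3, so R6C6 = 6.
Column 4 already has 4; hence R1C4 = 2.
2 is placed in column 5, which forces R1C5 = 4.
Cage f has product 10, which forces R4C3 = 2.
Column 5 now contains 1, leaving R4C5 = 6.
Column 6 now contains 6, leaving R4C6 = 1.
2 is placed in row 5; hence R5C3 = 1.
Cage a has product 36, which forces R5C6 = 3.

6 1 3 2 4 5 / 2 3 6 1 5 4 / 1 6 4 5 3 2 / 4 5 2 3 6 1 / 5 4 1 6 2 3 / 3 2 5 4 1 6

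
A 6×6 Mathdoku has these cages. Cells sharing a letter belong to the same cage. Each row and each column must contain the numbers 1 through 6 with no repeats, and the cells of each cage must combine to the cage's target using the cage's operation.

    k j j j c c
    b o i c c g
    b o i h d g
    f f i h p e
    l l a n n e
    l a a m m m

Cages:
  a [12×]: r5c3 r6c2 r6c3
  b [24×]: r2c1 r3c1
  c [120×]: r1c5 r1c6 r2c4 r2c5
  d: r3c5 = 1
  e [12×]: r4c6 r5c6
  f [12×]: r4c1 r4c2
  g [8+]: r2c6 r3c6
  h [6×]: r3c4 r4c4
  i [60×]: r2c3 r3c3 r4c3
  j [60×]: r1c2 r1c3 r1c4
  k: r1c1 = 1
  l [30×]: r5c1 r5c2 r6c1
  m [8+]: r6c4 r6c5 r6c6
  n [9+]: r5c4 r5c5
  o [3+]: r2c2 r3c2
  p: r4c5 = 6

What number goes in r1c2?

5

K is a freebie, leaving r1c1 = 1.
Cage d is given, so r3c5 = 1.
P is a freebie, leaving r4c5 = 6.
Cage o needs two cells with sum 3, so r2c2 = 1.
Row 3 already has 1, which forces r3c2 = 2.
Row 4 needs a 1, and only r4c4 is open for it.
Cage h needs two cells with product 6, leaving r3c4 = 6.
Cage m needs sum 8, so r6c6 = 1.
Cage b needs two cells with product 24; hence r2c1 = 6.
Row 3 now contains 6; hence r3c1 = 4.
Column 1 now contains 4; hence r4c1 = 3.
Row 4 now contains 3, which forces r4c2 = 4.
4 is placed in row 4, leaving r4c6 = 2.
The 3 cells of cage a must have product 12, leaving r5c3 = 1.
Cage i needs product 60; hence r2c3 = 4.
The 3 cells of cage i must have product 60; hence r3c3 = 3.
Row 3 now contains 3, which forces r3c6 = 5.
Row 4 now contains 2, leaving r4c3 = 5.
The 3 cells of cage l must have product 30, leaving r5c2 = 3.
Cage e needs two cells with product 12, so r5c6 = 6.
3 is placed in column 2, so r6c2 = 6.
Column 3 now contains 4; hence r6c3 = 2.
Column 2 already has 6, leaving r1c2 = 5.
Column 3 already has 2, leaving r1c3 = 6.
Cage j has product 60; hence r1c4 = 2.
Column 6 now contains 5, which forces r2c6 = 3.
Cage l has product 30, which forces r5c1 = 2.
2 is placed in row 6, which forces r6c1 = 5.
Cage c has product 120, so r1c5 = 3.
Column 6 already has 3, so r1c6 = 4.
Row 2 already has 3; hence r2c4 = 5.
Cage c has product 120, leaving r2c5 = 2.
Column 4 now contains 5, which forces r5c4 = 4.
Row 5 already has 4; hence r5c5 = 5.
Column 4 now contains 4, so r6c4 = 3.
3 is placed in column 5, leaving r6c5 = 4.
Completed grid: 1 5 6 2 3 4 / 6 1 4 5 2 3 / 4 2 3 6 1 5 / 3 4 5 1 6 2 / 2 3 1 4 5 6 / 5 6 2 3 4 1.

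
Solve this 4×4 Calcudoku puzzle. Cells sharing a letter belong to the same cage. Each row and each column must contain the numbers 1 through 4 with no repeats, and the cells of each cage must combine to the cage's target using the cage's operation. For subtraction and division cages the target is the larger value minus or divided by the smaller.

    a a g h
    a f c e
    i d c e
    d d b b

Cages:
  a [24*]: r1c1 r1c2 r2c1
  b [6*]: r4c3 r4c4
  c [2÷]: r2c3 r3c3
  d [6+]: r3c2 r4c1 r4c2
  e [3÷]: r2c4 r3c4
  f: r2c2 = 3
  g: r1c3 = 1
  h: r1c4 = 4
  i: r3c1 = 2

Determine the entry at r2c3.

Cage g is given; hence r1c3 = 1.
Cage h is given, so r1c4 = 4.
F is a freebie, leaving r2c2 = 3.
Row 2 now contains 3, leaving r2c4 = 1.
I is a freebie; hence r3c1 = 2.
Row 3 already has 2, which forces r3c2 = 1.
Row 3 already has 2; hence r3c3 = 4.
Column 4 already has 1, so r3c4 = 3.
3 is placed in column 4, leaving r4c4 = 2.
Column 1 now contains 2, leaving r1c1 = 3.
Column 2 now contains 3; hence r1c2 = 2.
Column 1 now contains 2, leaving r2c1 = 4.
4 is placed in column 3, which forces r2c3 = 2.
Cage d has sum 6, leaving r4c1 = 1.
Row 4 now contains 2, leaving r4c2 = 4.
Row 4 now contains 2, which forces r4c3 = 3.
Completed grid: 3 2 1 4 / 4 3 2 1 / 2 1 4 3 / 1 4 3 2.

2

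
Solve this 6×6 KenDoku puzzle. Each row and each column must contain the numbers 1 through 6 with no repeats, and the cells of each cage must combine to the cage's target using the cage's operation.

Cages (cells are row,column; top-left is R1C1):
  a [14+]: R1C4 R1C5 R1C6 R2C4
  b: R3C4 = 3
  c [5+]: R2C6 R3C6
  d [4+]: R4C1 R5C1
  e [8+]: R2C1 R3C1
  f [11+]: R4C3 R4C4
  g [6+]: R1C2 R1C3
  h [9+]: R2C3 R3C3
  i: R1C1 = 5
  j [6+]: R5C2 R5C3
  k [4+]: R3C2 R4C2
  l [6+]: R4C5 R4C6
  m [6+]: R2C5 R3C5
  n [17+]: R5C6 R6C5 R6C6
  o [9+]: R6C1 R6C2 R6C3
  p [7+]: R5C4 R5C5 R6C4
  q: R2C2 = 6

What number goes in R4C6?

Cage i is given; hence R1C1 = 5.
Cage q is given; hence R2C2 = 6.
Cage b is a single given cell, which forces R3C4 = 3.
Cage n needs sum 17, so R5C6 = 6.
Cage n has sum 17, leaving R6C5 = 6.
Cage n has sum 17; hence R6C6 = 5.
Cage e needs two cells with sum 8, which forces R2C1 = 2.
The two cells of cage e must have sum 8, which forces R3C1 = 6.
Row 3 already has 3, so R3C2 = 1.
Cage k's pair has sum 4, which forces R4C2 = 3.
Row 4 already has 3; hence R4C1 = 1.
Cage d needs two cells with sum 4; hence R5C1 = 3.
Column 1 already has 3, leaving R6C1 = 4.
4 is placed in row 6, which forces R6C2 = 2.
Row 6 already has 2, so R6C3 = 3.
Row 6 already has 2, leaving R6C4 = 1.
Column 2 now contains 2, so R1C2 = 4.
Cage g's pair has sum 6, which forces R1C3 = 2.
Row 1 already has 2, leaving R1C4 = 6.
Column 4 already has 6, which forces R4C4 = 5.
Column 2 already has 4, which forces R5C2 = 5.
2 is placed in column 3, leaving R5C3 = 1.
5 is placed in column 4, so R2C4 = 4.
4 is placed in row 2; hence R2C5 = 1.
Row 2 already has 1, leaving R2C6 = 3.
Row 4 already has 5, which forces R4C3 = 6.
Column 4 now contains 4; hence R5C4 = 2.
Row 5 now contains 2; hence R5C5 = 4.
Column 5 now contains 1, leaving R1C5 = 3.
Column 6 already has 3; hence R1C6 = 1.
4 is placed in row 2, so R2C3 = 5.
The two cells of cage h must have sum 9, which forces R3C3 = 4.
Cage m needs two cells with sum 6, leaving R3C5 = 5.
Cage c's pair has sum 5; hence R3C6 = 2.
Column 5 now contains 4, leaving R4C5 = 2.
Cage l's pair has sum 6; hence R4C6 = 4.
Completed grid: 5 4 2 6 3 1 / 2 6 5 4 1 3 / 6 1 4 3 5 2 / 1 3 6 5 2 4 / 3 5 1 2 4 6 / 4 2 3 1 6 5.

4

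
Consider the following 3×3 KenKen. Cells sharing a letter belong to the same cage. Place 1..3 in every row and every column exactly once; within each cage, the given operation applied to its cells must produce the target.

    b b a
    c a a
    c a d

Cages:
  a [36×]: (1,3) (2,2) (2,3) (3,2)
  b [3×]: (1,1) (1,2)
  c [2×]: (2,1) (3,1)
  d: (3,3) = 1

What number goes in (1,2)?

D is a freebie, leaving (3,3) = 1.
Cage c needs two cells with product 2, leaving (2,1) = 1.
Row 3 already has 1, which forces (3,1) = 2.
2 is placed in row 3, which forces (3,2) = 3.
1 is placed in column 1, which forces (1,1) = 3.
3 is placed in column 2, leaving (1,2) = 1.
Cage a has product 36, so (1,3) = 2.
3 is placed in column 2; hence (2,2) = 2.
Cage a has product 36, which forces (2,3) = 3.
Completed grid: 3 1 2 / 1 2 3 / 2 3 1.

1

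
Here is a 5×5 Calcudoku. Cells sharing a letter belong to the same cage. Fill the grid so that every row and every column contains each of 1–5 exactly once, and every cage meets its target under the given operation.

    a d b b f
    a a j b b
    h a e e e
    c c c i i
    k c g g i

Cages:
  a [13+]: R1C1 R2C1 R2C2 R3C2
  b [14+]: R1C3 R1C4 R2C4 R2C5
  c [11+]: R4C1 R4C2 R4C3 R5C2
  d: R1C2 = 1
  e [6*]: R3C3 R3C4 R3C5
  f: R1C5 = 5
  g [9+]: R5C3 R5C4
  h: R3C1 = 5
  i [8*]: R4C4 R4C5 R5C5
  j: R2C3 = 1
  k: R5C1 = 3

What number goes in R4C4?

2

D is a freebie, so R1C2 = 1.
Cage f is a single given cell, which forces R1C5 = 5.
Cage j is given, which forces R2C3 = 1.
Cage h is a single given cell; hence R3C1 = 5.
K is a freebie, leaving R5C1 = 3.
In row 3, 4 can only go at R3C2, so R3C2 = 4.
Cage a has sum 13; hence R2C2 = 3.
Cage b has sum 14, which forces R2C4 = 5.
Cage c has sum 11, leaving R4C1 = 1.
Cage c needs sum 11, leaving R4C3 = 3.
Column 4 already has 5, leaving R5C4 = 4.
Cage b has sum 14, which forces R1C4 = 3.
Column 3 now contains 3, which forces R3C3 = 2.
Column 4 already has 3, so R3C4 = 1.
1 is placed in row 3; hence R3C5 = 3.
Column 4 now contains 4, which forces R4C4 = 2.
Cage i needs product 8; hence R4C5 = 4.
Row 5 now contains 4, so R5C3 = 5.
The 3 cells of cage i must have product 8, so R5C5 = 1.
Column 3 already has 2, so R1C3 = 4.
4 is placed in column 5, so R2C5 = 2.
Row 4 now contains 2, leaving R4C2 = 5.
Row 5 now contains 5, leaving R5C2 = 2.
Row 1 already has 4, so R1C1 = 2.
Row 2 now contains 2, leaving R2C1 = 4.
The full grid is 2 1 4 3 5 / 4 3 1 5 2 / 5 4 2 1 3 / 1 5 3 2 4 / 3 2 5 4 1.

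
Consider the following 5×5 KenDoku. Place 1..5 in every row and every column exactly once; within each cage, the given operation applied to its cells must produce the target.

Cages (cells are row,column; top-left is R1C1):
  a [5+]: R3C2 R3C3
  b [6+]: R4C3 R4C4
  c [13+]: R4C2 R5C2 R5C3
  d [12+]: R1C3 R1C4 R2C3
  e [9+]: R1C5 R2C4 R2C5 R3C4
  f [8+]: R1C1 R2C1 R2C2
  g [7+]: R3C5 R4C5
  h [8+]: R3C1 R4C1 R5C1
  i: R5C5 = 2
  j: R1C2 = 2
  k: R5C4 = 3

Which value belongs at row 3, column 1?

5

Cage j is a single given cell, leaving R1C2 = 2.
Cage k is a single given cell; hence R5C4 = 3.
Cage i is a single given cell, so R5C5 = 2.
The 3 cells of cage c must have sum 13; hence R4C2 = 4.
4 is placed in row 4, leaving R4C5 = 3.
Row 5 now contains 3, so R5C2 = 5.
Cage c needs sum 13, leaving R5C3 = 4.
Cage d needs sum 12; hence R1C4 = 4.
Cage a's pair has sum 5, so R3C2 = 3.
Cage a's pair has sum 5, which forces R3C3 = 2.
Row 3 now contains 2, which forces R3C4 = 1.
3 is placed in column 5; hence R3C5 = 4.
Column 4 now contains 1, leaving R4C4 = 5.
Row 5 now contains 4, which forces R5C1 = 1.
3 is placed in column 2; hence R2C2 = 1.
Column 4 now contains 1, leaving R2C4 = 2.
Row 2 already has 1; hence R2C5 = 5.
Row 3 now contains 2; hence R3C1 = 5.
5 is placed in row 4, which forces R4C1 = 2.
5 is placed in row 4, so R4C3 = 1.
Column 1 now contains 5; hence R1C1 = 3.
Cage d has sum 12, so R1C3 = 5.
5 is placed in column 5, so R1C5 = 1.
Row 2 already has 2, which forces R2C1 = 4.
Row 2 already has 5, so R2C3 = 3.
The full grid is 3 2 5 4 1 / 4 1 3 2 5 / 5 3 2 1 4 / 2 4 1 5 3 / 1 5 4 3 2.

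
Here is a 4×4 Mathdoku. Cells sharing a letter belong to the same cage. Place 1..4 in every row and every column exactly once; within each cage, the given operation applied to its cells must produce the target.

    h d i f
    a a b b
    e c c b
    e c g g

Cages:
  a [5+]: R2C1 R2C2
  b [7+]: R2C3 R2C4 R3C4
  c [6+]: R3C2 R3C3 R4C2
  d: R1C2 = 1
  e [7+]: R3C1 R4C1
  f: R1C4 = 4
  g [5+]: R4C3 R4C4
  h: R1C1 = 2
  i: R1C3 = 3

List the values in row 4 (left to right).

Cage h is given, which forces R1C1 = 2.
Cage d is given, so R1C2 = 1.
I is a freebie, leaving R1C3 = 3.
Cage f is a single given cell, which forces R1C4 = 4.
Cage c has sum 6, which forces R3C3 = 1.
Row 3 already has 1; hence R3C4 = 2.
2 is placed in row 3, so R3C2 = 3.
Cage c has sum 6, which forces R4C2 = 2.
2 is placed in row 4, which forces R4C3 = 4.
Cage a's pair has sum 5; hence R2C1 = 1.
2 is placed in column 2; hence R2C2 = 4.
Column 3 now contains 4, which forces R2C3 = 2.
Cage b has sum 7, leaving R2C4 = 3.
Row 3 already has 3; hence R3C1 = 4.
Row 4 now contains 4, so R4C1 = 3.
Cage g's pair has sum 5; hence R4C4 = 1.
The full grid is 2 1 3 4 / 1 4 2 3 / 4 3 1 2 / 3 2 4 1.

3 2 4 1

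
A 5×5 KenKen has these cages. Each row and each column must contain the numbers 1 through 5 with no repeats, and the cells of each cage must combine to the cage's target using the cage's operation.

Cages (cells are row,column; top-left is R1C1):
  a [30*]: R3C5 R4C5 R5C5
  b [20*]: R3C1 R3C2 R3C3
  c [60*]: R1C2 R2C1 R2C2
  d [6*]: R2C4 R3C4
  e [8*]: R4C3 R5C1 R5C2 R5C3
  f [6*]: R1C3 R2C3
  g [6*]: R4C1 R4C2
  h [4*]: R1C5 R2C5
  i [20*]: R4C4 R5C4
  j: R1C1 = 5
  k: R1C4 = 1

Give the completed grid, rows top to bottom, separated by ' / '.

5 3 2 1 4 / 4 5 3 2 1 / 1 4 5 3 2 / 3 2 1 4 5 / 2 1 4 5 3

J is a freebie, leaving R1C1 = 5.
Cage k is a single given cell, so R1C4 = 1.
1 is placed in row 1; hence R1C5 = 4.
Column 5 already has 4; hence R2C5 = 1.
Cage e has product 8; hence R4C3 = 1.
Row 1 now contains 4, which forces R1C2 = 3.
3 is placed in row 1, leaving R1C3 = 2.
Cage c needs product 60, leaving R2C1 = 4.
Cage c has product 60, which forces R2C2 = 5.
2 is placed in column 3, so R2C3 = 3.
Row 2 now contains 3; hence R2C4 = 2.
Column 1 now contains 4, so R3C1 = 1.
Row 3 now contains 1, so R3C2 = 4.
Row 3 already has 4, leaving R3C3 = 5.
2 is placed in column 4, so R3C4 = 3.
Row 3 already has 3; hence R3C5 = 2.
3 is placed in column 2, which forces R4C2 = 2.
Column 1 already has 1; hence R5C1 = 2.
Column 2 now contains 2; hence R5C2 = 1.
2 is placed in column 3, which forces R5C3 = 4.
Row 5 now contains 4, leaving R5C4 = 5.
Row 5 already has 5, which forces R5C5 = 3.
Row 4 already has 2, leaving R4C1 = 3.
Column 4 now contains 5; hence R4C4 = 4.
Column 5 now contains 3, which forces R4C5 = 5.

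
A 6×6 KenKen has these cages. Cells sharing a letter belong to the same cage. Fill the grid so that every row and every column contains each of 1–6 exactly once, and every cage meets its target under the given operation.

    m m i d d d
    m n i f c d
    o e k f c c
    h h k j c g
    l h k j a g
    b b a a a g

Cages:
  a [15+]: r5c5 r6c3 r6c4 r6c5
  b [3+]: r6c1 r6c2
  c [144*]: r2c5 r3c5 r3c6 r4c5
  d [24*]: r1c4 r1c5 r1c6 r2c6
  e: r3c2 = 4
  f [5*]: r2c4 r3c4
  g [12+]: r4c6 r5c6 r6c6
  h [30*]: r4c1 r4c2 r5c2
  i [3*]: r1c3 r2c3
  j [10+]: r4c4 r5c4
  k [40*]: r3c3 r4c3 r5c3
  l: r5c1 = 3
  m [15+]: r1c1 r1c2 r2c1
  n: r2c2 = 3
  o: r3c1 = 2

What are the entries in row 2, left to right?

6 3 1 5 4 2

Cage n is given; hence r2c2 = 3.
Row 2 already has 3, leaving r2c3 = 1.
Row 2 now contains 1, leaving r2c4 = 5.
O is a freebie; hence r3c1 = 2.
E is a freebie, which forces r3c2 = 4.
Row 3 already has 4, leaving r3c3 = 5.
Column 4 already has 5, leaving r3c4 = 1.
L is a freebie, so r5c1 = 3.
Column 1 already has 2, so r6c1 = 1.
Row 6 already has 1, leaving r6c2 = 2.
1 is placed in column 3, which forces r1c3 = 3.
Cage d needs product 24, leaving r2c6 = 2.
Row 2 already has 2, so r2c5 = 4.
Cage c has product 144, leaving r4c5 = 2.
Column 5 already has 2; hence r5c5 = 1.
Cage m needs sum 15, so r1c1 = 4.
Cage m needs sum 15, leaving r1c2 = 5.
The 4 cells of cage d must have product 24, leaving r1c4 = 2.
Column 5 now contains 1, which forces r1c5 = 6.
The 4 cells of cage d must have product 24, leaving r1c6 = 1.
4 is placed in row 2, leaving r2c1 = 6.
6 is placed in column 5; hence r3c5 = 3.
3 is placed in row 3, which forces r3c6 = 6.
6 is placed in column 1, leaving r4c1 = 5.
Cage h has product 30, leaving r4c2 = 1.
Row 4 already has 2, so r4c3 = 4.
Row 4 already has 4; hence r4c4 = 6.
Row 4 already has 4, leaving r4c6 = 3.
5 is placed in column 2, leaving r5c2 = 6.
Cage k needs product 40; hence r5c3 = 2.
Column 4 now contains 6, leaving r5c4 = 4.
4 is placed in row 5, which forces r5c6 = 5.
Cage a has sum 15, which forces r6c3 = 6.
Cage a needs sum 15; hence r6c4 = 3.
The 4 cells of cage a must have sum 15, which forces r6c5 = 5.
Column 6 already has 5, so r6c6 = 4.
Filled in: 4 5 3 2 6 1 / 6 3 1 5 4 2 / 2 4 5 1 3 6 / 5 1 4 6 2 3 / 3 6 2 4 1 5 / 1 2 6 3 5 4.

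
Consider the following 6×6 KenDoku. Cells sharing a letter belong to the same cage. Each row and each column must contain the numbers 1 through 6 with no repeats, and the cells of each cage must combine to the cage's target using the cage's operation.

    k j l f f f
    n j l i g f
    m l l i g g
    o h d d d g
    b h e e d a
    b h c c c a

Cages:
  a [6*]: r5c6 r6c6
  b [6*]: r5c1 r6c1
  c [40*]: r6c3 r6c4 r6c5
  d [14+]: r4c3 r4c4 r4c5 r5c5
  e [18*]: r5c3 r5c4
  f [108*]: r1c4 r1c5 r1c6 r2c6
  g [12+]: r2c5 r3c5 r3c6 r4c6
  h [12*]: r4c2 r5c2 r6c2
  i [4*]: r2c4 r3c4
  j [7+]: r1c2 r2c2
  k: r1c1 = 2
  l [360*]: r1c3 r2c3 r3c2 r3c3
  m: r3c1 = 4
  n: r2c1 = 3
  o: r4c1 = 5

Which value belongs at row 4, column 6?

Cage k is given, which forces r1c1 = 2.
N is a freebie; hence r2c1 = 3.
Row 2 already has 3, so r2c6 = 6.
Cage m is given, which forces r3c1 = 4.
Row 3 now contains 4, so r3c4 = 1.
Cage o is a single given cell, which forces r4c1 = 5.
Column 4 now contains 1, leaving r2c4 = 4.
In row 1, 4 can only go at r1c3, so r1c3 = 4.
Cage l needs product 360, so r2c3 = 5.
Column 3 now contains 5, leaving r6c3 = 2.
Row 6 now contains 2; hence r6c4 = 5.
The 3 cells of cage c must have product 40, leaving r6c5 = 4.
Row 6 now contains 2; hence r6c6 = 3.
3 is placed in column 6, leaving r1c6 = 1.
3 is placed in column 6; hence r5c6 = 2.
Cage g needs sum 12; hence r2c5 = 1.
Cage g has sum 12, which forces r3c5 = 2.
Column 6 already has 2, which forces r3c6 = 5.
2 is placed in column 5, which forces r4c5 = 6.
Column 6 already has 2, leaving r4c6 = 4.
Cage j's pair has sum 7, so r1c2 = 5.
Cage f has product 108, which forces r1c4 = 6.
Column 5 already has 6; hence r1c5 = 3.
Row 2 now contains 1, leaving r2c2 = 2.
Column 2 now contains 2; hence r4c2 = 3.
3 is placed in row 4, so r4c3 = 1.
Cage d needs sum 14, leaving r4c4 = 2.
Column 4 already has 6; hence r5c4 = 3.
Column 5 already has 3, which forces r5c5 = 5.
Column 2 now contains 3, so r3c2 = 6.
Cage l has product 360, which forces r3c3 = 3.
Cage h needs product 12, which forces r5c2 = 4.
Row 5 already has 3, which forces r5c3 = 6.
The 3 cells of cage h must have product 12, which forces r6c2 = 1.
Row 5 already has 6, so r5c1 = 1.
Row 6 already has 1, which forces r6c1 = 6.
Completed grid: 2 5 4 6 3 1 / 3 2 5 4 1 6 / 4 6 3 1 2 5 / 5 3 1 2 6 4 / 1 4 6 3 5 2 / 6 1 2 5 4 3.

4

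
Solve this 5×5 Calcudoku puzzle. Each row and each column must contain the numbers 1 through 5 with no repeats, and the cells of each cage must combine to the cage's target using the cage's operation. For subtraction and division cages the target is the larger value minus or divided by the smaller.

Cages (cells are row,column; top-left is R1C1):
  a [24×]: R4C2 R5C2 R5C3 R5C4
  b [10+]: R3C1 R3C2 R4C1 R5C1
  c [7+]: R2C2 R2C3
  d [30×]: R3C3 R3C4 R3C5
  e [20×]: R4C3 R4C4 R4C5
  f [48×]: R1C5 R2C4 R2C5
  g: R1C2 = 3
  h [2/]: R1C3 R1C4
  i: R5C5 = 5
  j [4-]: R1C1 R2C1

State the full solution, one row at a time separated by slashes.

5 3 1 2 4 / 1 5 2 4 3 / 4 1 5 3 2 / 3 2 4 5 1 / 2 4 3 1 5

G is a freebie; hence R1C2 = 3.
The 3 cells of cage f must have product 48, leaving R1C5 = 4.
The 3 cells of cage f must have product 48, which forces R2C4 = 4.
Cage f needs product 48, leaving R2C5 = 3.
I is a freebie; hence R5C5 = 5.
Column 5 now contains 5, which forces R3C5 = 2.
Cage e has product 20, leaving R4C3 = 4.
Cage e needs product 20; hence R4C4 = 5.
Column 5 now contains 5, so R4C5 = 1.
The 3 cells of cage d must have product 30, so R3C3 = 5.
Column 4 already has 5, so R3C4 = 3.
Row 4 already has 1, which forces R4C2 = 2.
Cage a needs product 24; hence R5C2 = 4.
3 is placed in column 4, leaving R5C4 = 1.
Cage h needs two cells with quotient 2, so R1C3 = 1.
1 is placed in column 4; hence R1C4 = 2.
Column 2 already has 2, leaving R2C2 = 5.
Column 3 now contains 5, which forces R2C3 = 2.
Cage b needs sum 10; hence R3C1 = 4.
4 is placed in column 2; hence R3C2 = 1.
Row 4 now contains 2, leaving R4C1 = 3.
Cage b needs sum 10, so R5C1 = 2.
Row 5 already has 1, leaving R5C3 = 3.
1 is placed in row 1; hence R1C1 = 5.
Row 2 already has 5, so R2C1 = 1.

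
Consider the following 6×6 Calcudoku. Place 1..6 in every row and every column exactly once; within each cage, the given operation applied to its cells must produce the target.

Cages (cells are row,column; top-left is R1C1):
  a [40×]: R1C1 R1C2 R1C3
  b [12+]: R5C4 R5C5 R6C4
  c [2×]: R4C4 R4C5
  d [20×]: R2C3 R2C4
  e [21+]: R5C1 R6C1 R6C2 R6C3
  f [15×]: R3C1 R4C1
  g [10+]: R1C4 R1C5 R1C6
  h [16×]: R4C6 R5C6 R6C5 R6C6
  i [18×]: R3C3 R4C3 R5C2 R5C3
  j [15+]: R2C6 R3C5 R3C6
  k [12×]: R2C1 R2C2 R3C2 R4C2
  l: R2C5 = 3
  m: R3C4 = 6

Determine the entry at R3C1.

Cage l is a single given cell, so R2C5 = 3.
Cage m is a single given cell; hence R3C4 = 6.
Cage e needs sum 21; hence R5C1 = 6.
Cage h needs product 16, leaving R6C5 = 2.
Cage j needs sum 15; hence R2C6 = 6.
The two cells of cage c must have product 2; hence R4C4 = 2.
Column 5 already has 2, leaving R4C5 = 1.
Row 4 already has 1; hence R4C6 = 4.
4 is placed in column 6, leaving R6C6 = 1.
The 3 cells of cage j must have sum 15, so R3C5 = 4.
4 is placed in column 6, leaving R3C6 = 5.
Column 5 now contains 4, which forces R5C5 = 5.
Column 6 now contains 1, so R5C6 = 2.
Cage g needs sum 10, leaving R1C4 = 1.
Column 5 already has 5, so R1C5 = 6.
Column 6 now contains 2, so R1C6 = 3.
Row 3 already has 5, so R3C1 = 3.
Cage f needs two cells with product 15, leaving R4C1 = 5.
Column 1 now contains 5, leaving R6C1 = 4.
4 is placed in row 6; hence R6C4 = 3.
4 is placed in column 1, so R1C1 = 2.
Column 1 already has 2; hence R2C1 = 1.
Column 4 already has 3, so R5C4 = 4.
Cage d needs two cells with product 20, which forces R2C3 = 4.
4 is placed in column 4, which forces R2C4 = 5.
Cage k needs product 12, leaving R3C2 = 1.
Row 3 now contains 1; hence R3C3 = 2.
Column 2 already has 1, which forces R5C2 = 3.
Row 5 already has 3; hence R5C3 = 1.
Cage a needs product 40, leaving R1C2 = 4.
Column 3 now contains 4, which forces R1C3 = 5.
Row 2 already has 4, which forces R2C2 = 2.
3 is placed in column 2; hence R4C2 = 6.
Cage i needs product 18, so R4C3 = 3.
Column 2 already has 6, which forces R6C2 = 5.
5 is placed in column 3; hence R6C3 = 6.
Completed grid: 2 4 5 1 6 3 / 1 2 4 5 3 6 / 3 1 2 6 4 5 / 5 6 3 2 1 4 / 6 3 1 4 5 2 / 4 5 6 3 2 1.

3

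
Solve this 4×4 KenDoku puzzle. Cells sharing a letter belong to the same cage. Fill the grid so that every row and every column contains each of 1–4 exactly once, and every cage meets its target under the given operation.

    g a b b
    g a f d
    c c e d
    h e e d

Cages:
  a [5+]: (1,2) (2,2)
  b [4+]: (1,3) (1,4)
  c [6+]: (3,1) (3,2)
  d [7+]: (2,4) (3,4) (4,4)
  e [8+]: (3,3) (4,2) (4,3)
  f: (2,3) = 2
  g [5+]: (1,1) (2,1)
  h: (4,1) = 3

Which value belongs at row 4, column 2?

1

F is a freebie, so (2,3) = 2.
Cage h is a single given cell, so (4,1) = 3.
Cage e has sum 8; hence (3,3) = 3.
Column 3 now contains 3, which forces (1,3) = 1.
Cage b needs two cells with sum 4, which forces (1,4) = 3.
1 is placed in column 3, so (4,3) = 4.
Row 1 already has 1; hence (1,1) = 4.
Row 1 already has 4, so (1,2) = 2.
Cage g's pair has sum 5, which forces (2,1) = 1.
Row 2 now contains 1, which forces (2,2) = 3.
Row 2 now contains 1, leaving (2,4) = 4.
Column 1 already has 4, so (3,1) = 2.
2 is placed in column 2, so (3,2) = 4.
Row 3 already has 2, which forces (3,4) = 1.
4 is placed in row 4, which forces (4,2) = 1.
1 is placed in column 4, leaving (4,4) = 2.
Completed grid: 4 2 1 3 / 1 3 2 4 / 2 4 3 1 / 3 1 4 2.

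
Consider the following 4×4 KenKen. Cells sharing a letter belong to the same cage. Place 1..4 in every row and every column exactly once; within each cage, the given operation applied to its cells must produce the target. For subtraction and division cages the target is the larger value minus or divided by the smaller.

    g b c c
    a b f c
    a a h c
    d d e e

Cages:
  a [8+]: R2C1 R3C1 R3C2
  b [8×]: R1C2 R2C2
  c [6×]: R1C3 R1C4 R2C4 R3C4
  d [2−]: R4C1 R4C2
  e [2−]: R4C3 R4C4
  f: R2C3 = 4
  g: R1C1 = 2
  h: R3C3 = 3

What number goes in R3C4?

Cage g is a single given cell, so R1C1 = 2.
Row 1 already has 2, so R1C2 = 4.
Cage c has product 6, so R1C3 = 1.
Row 1 already has 2, leaving R1C4 = 3.
Column 2 now contains 4, so R2C2 = 2.
Cage f is a single given cell, so R2C3 = 4.
Row 2 already has 2, leaving R2C4 = 1.
H is a freebie, leaving R3C3 = 3.
Column 4 now contains 1; hence R3C4 = 2.
Column 3 already has 3, so R4C3 = 2.
Column 4 now contains 2, which forces R4C4 = 4.
Row 2 already has 1, leaving R2C1 = 3.
Cage a needs sum 8, leaving R3C1 = 4.
Row 3 already has 3, which forces R3C2 = 1.
Column 1 already has 3, which forces R4C1 = 1.
1 is placed in column 2, leaving R4C2 = 3.
The full grid is 2 4 1 3 / 3 2 4 1 / 4 1 3 2 / 1 3 2 4.

2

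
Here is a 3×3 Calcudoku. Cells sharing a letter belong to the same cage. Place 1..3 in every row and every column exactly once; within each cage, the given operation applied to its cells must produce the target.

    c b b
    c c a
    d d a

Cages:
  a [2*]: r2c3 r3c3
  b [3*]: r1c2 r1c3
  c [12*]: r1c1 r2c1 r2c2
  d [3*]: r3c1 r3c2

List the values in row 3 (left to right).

Cage c has product 12, so r1c1 = 2.
Cage c needs product 12, leaving r2c1 = 3.
Cage c has product 12; hence r2c2 = 2.
Row 2 already has 2, leaving r2c3 = 1.
Column 1 already has 3, so r3c1 = 1.
Row 3 now contains 1; hence r3c2 = 3.
1 is placed in column 3, which forces r3c3 = 2.
Column 2 now contains 3, which forces r1c2 = 1.
1 is placed in column 3, leaving r1c3 = 3.
Filled in: 2 1 3 / 3 2 1 / 1 3 2.

1 3 2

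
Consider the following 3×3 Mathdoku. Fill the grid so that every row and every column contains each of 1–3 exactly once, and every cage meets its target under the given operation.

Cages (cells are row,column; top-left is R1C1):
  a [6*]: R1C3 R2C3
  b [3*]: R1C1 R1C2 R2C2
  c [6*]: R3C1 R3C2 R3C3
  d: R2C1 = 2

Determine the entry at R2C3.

3

Cage b has product 3, leaving R1C1 = 1.
Cage b needs product 3, so R1C2 = 3.
3 is placed in row 1, which forces R1C3 = 2.
D is a freebie, which forces R2C1 = 2.
Cage b needs product 3, which forces R2C2 = 1.
2 is placed in column 3, which forces R2C3 = 3.
2 is placed in column 1, leaving R3C1 = 3.
Column 2 already has 1, so R3C2 = 2.
Column 3 already has 3, so R3C3 = 1.
Completed grid: 1 3 2 / 2 1 3 / 3 2 1.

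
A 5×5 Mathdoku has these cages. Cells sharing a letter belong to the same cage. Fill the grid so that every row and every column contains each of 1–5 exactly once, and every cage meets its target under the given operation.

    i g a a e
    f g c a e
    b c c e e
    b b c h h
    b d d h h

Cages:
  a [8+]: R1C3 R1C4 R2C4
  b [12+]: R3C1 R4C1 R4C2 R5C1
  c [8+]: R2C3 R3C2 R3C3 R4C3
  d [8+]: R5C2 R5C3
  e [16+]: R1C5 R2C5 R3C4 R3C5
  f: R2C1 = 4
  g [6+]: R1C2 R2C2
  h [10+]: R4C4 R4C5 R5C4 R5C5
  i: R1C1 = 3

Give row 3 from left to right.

1 2 3 5 4

Cage i is given; hence R1C1 = 3.
F is a freebie, leaving R2C1 = 4.
Cage b needs sum 12; hence R4C2 = 4.
The only place for 2 in column 2 is R3C2.
The only place for 3 in column 2 is R5C2.
Row 5 already has 3, which forces R5C3 = 5.
Column 3 needs a 4, and only R1C3 is open for it.
Cage a has sum 8, leaving R1C4 = 1.
The 3 cells of cage a must have sum 8; hence R2C4 = 3.
Cage e has sum 16, so R3C4 = 5.
Cage e has sum 16, leaving R3C5 = 4.
Column 4 already has 5, so R4C4 = 2.
Column 4 already has 2, so R5C4 = 4.
Row 1 now contains 1, leaving R1C2 = 5.
5 is placed in row 1; hence R1C5 = 2.
Cage g's pair has sum 6, which forces R2C2 = 1.
The 4 cells of cage c must have sum 8, so R2C3 = 2.
Column 5 now contains 2; hence R2C5 = 5.
5 is placed in row 3, which forces R3C1 = 1.
Row 3 already has 1, so R3C3 = 3.
The 4 cells of cage b must have sum 12, so R4C1 = 5.
Column 3 now contains 3; hence R4C3 = 1.
The 4 cells of cage h must have sum 10, so R4C5 = 3.
Cage b has sum 12, leaving R5C1 = 2.
The 4 cells of cage h must have sum 10; hence R5C5 = 1.
The full grid is 3 5 4 1 2 / 4 1 2 3 5 / 1 2 3 5 4 / 5 4 1 2 3 / 2 3 5 4 1.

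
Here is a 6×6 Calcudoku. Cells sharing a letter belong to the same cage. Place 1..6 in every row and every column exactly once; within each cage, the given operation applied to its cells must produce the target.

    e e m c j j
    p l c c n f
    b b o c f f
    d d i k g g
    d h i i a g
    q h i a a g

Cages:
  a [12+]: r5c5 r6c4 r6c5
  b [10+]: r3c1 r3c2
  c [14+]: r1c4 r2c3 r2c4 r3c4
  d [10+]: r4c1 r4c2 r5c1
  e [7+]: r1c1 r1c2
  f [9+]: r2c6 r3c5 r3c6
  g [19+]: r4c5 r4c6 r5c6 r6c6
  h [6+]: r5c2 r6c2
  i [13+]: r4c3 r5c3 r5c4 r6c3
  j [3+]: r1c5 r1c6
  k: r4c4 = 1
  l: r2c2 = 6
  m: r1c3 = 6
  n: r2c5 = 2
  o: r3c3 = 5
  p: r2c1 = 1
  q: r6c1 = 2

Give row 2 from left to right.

Cage m is given, so r1c3 = 6.
Cage p is given, which forces r2c1 = 1.
Cage l is given, leaving r2c2 = 6.
Cage n is given; hence r2c5 = 2.
Column 2 already has 6, so r3c2 = 4.
O is a freebie, leaving r3c3 = 5.
Cage k is a single given cell; hence r4c4 = 1.
Q is a freebie, which forces r6c1 = 2.
Column 5 now contains 2, which forces r1c5 = 1.
The two cells of cage j must have sum 3, leaving r1c6 = 2.
Row 3 already has 4; hence r3c1 = 6.
Column 5 now contains 1, so r3c5 = 3.
Row 3 now contains 3, leaving r3c6 = 1.
Cage e's pair has sum 7; hence r1c1 = 4.
Row 1 now contains 2, leaving r1c2 = 3.
Row 1 already has 3, leaving r1c4 = 5.
Cage f has sum 9; hence r2c6 = 5.
Row 3 now contains 3, leaving r3c4 = 2.
Column 2 now contains 3, so r4c2 = 2.
Cage a has sum 12; hence r6c4 = 3.
The 4 cells of cage c must have sum 14; hence r2c3 = 3.
3 is placed in column 4, leaving r2c4 = 4.
3 is placed in column 3, leaving r4c3 = 4.
Cage g needs sum 19, which forces r4c5 = 6.
4 is placed in row 4, leaving r4c6 = 3.
Cage i has sum 13, so r5c3 = 2.
4 is placed in column 4, so r5c4 = 6.
Row 5 already has 6; hence r5c6 = 4.
Column 3 now contains 4, which forces r6c3 = 1.
Column 6 now contains 4, which forces r6c6 = 6.
3 is placed in row 4, so r4c1 = 5.
Cage d has sum 10, leaving r5c1 = 3.
Cage h needs two cells with sum 6; hence r5c2 = 1.
Row 5 already has 4; hence r5c5 = 5.
1 is placed in row 6, which forces r6c2 = 5.
Cage a has sum 12, leaving r6c5 = 4.
Completed grid: 4 3 6 5 1 2 / 1 6 3 4 2 5 / 6 4 5 2 3 1 / 5 2 4 1 6 3 / 3 1 2 6 5 4 / 2 5 1 3 4 6.

1 6 3 4 2 5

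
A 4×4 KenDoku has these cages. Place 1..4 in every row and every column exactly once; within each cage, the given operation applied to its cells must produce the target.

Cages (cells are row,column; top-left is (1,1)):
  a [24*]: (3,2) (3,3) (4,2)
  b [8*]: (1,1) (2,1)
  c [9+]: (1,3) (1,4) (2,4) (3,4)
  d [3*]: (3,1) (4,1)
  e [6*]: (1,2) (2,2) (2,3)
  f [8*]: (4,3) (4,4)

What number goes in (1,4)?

3

Row 4 needs a 1, and only (4,1) is open for it.
Column 1 already has 1, which forces (3,1) = 3.
Cage a has product 24, so (4,2) = 3.
The 3 cells of cage e must have product 6, which forces (2,3) = 3.
The only place for 3 in row 1 is (1,4).
The 4 cells of cage c must have sum 9, so (1,3) = 1.
1 is placed in row 1, which forces (1,2) = 2.
The 3 cells of cage e must have product 6; hence (2,2) = 1.
Row 2 now contains 1, which forces (2,4) = 4.
Column 2 now contains 2, leaving (3,2) = 4.
4 is placed in row 3; hence (3,3) = 2.
4 is placed in column 4, which forces (3,4) = 1.
Column 3 now contains 2, leaving (4,3) = 4.
4 is placed in column 4, leaving (4,4) = 2.
Row 1 now contains 2, leaving (1,1) = 4.
Row 2 already has 4, leaving (2,1) = 2.
The full grid is 4 2 1 3 / 2 1 3 4 / 3 4 2 1 / 1 3 4 2.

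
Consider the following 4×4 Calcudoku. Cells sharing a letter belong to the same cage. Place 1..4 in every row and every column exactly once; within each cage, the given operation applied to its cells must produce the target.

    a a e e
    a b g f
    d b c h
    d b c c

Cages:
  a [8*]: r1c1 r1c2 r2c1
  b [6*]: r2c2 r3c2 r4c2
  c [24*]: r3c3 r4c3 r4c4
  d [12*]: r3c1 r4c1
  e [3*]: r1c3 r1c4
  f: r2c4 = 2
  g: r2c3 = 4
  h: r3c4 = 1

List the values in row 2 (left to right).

1 3 4 2

Cage g is given, so r2c3 = 4.
F is a freebie, which forces r2c4 = 2.
H is a freebie, so r3c4 = 1.
The two cells of cage e must have product 3, which forces r1c3 = 1.
1 is placed in column 4, which forces r1c4 = 3.
Row 2 now contains 2, so r2c1 = 1.
1 is placed in row 2, leaving r2c2 = 3.
Column 2 now contains 3, leaving r3c2 = 2.
Row 3 already has 2, so r3c3 = 3.
Column 2 now contains 2, leaving r4c2 = 1.
Column 3 now contains 3, leaving r4c3 = 2.
Cage c needs product 24, leaving r4c4 = 4.
The 3 cells of cage a must have product 8; hence r1c1 = 2.
Column 2 now contains 2, which forces r1c2 = 4.
Row 3 already has 3, which forces r3c1 = 4.
Row 4 already has 4, which forces r4c1 = 3.
Filled in: 2 4 1 3 / 1 3 4 2 / 4 2 3 1 / 3 1 2 4.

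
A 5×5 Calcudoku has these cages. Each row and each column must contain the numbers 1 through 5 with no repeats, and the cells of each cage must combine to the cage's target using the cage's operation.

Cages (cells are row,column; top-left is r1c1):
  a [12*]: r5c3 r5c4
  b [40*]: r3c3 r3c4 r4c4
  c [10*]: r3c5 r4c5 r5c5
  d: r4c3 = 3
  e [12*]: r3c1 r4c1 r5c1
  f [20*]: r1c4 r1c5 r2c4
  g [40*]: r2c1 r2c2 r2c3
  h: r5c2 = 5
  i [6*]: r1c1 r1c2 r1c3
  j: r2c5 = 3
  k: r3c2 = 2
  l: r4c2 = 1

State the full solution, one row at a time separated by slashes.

2 3 1 5 4 / 5 4 2 1 3 / 3 2 5 4 1 / 4 1 3 2 5 / 1 5 4 3 2

Cage j is given, leaving r2c5 = 3.
Cage k is given; hence r3c2 = 2.
Cage l is a single given cell; hence r4c2 = 1.
D is a freebie, leaving r4c3 = 3.
H is a freebie, so r5c2 = 5.
Column 3 now contains 3, leaving r5c3 = 4.
Row 5 already has 4, which forces r5c4 = 3.
Column 2 now contains 1, leaving r1c2 = 3.
Column 2 now contains 5, leaving r2c2 = 4.
The 3 cells of cage e must have product 12, which forces r3c1 = 3.
4 is placed in column 3, leaving r3c3 = 5.
The 3 cells of cage b must have product 40, leaving r3c4 = 4.
Row 3 already has 5; hence r3c5 = 1.
Row 4 already has 3, leaving r4c1 = 4.
Cage b needs product 40, leaving r4c4 = 2.
Row 4 now contains 2, so r4c5 = 5.
Row 5 now contains 3, leaving r5c1 = 1.
1 is placed in column 5, so r5c5 = 2.
Column 1 now contains 1; hence r1c1 = 2.
Cage i needs product 6, so r1c3 = 1.
Row 1 already has 1, leaving r1c4 = 5.
2 is placed in column 5; hence r1c5 = 4.
Cage g has product 40, which forces r2c1 = 5.
Column 3 now contains 5, leaving r2c3 = 2.
5 is placed in column 4, leaving r2c4 = 1.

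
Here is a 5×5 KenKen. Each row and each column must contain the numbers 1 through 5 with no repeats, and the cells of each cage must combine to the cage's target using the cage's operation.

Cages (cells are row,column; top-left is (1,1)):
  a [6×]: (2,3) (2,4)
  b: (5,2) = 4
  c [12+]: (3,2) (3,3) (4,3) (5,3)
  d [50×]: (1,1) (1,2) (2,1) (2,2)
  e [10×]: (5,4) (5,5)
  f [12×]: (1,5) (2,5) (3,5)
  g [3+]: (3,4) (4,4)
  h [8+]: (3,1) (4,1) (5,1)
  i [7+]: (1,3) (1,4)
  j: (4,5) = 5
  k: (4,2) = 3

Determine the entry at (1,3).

K is a freebie, so (4,2) = 3.
J is a freebie, leaving (4,5) = 5.
Cage b is given; hence (5,2) = 4.
5 is placed in column 5, which forces (5,5) = 2.
Row 5 already has 2, so (5,4) = 5.
The only place for 4 in row 2 is (2,5).
The only place for 1 in column 3 is (5,3).
Row 5 now contains 1, so (5,1) = 3.
Row 3 needs a 3, and only (3,5) is open for it.
Column 5 now contains 3, leaving (1,5) = 1.
In column 1, 2 can only go at (1,1), so (1,1) = 2.
2 is placed in row 1, so (1,2) = 5.
The 4 cells of cage d must have product 50; hence (2,1) = 5.
Cage d has product 50, so (2,2) = 1.
Column 2 now contains 5, leaving (3,2) = 2.
Row 3 already has 2, so (3,4) = 1.
Column 4 already has 1; hence (4,4) = 2.
Cage a's pair has product 6, which forces (2,3) = 2.
Column 4 now contains 2, which forces (2,4) = 3.
Row 3 already has 1; hence (3,1) = 4.
The 4 cells of cage c must have sum 12; hence (3,3) = 5.
Cage h needs sum 8, so (4,1) = 1.
Row 4 now contains 2, which forces (4,3) = 4.
Column 3 already has 4, so (1,3) = 3.
3 is placed in column 4; hence (1,4) = 4.
The full grid is 2 5 3 4 1 / 5 1 2 3 4 / 4 2 5 1 3 / 1 3 4 2 5 / 3 4 1 5 2.

3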